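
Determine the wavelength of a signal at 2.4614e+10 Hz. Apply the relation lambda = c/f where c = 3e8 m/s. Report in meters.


lambda = c / f = 3.0000e+08 / 2.4614e+10 = 0.01219 m

0.01219 m


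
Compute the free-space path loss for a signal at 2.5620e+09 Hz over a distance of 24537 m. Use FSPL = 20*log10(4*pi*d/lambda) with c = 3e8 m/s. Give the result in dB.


lambda = c / f = 3.0000e+08 / 2.5620e+09 = 0.1170960 m
FSPL = 20 * log10(4*pi*24537/0.1170960) = 128.4 dB

128.4 dB


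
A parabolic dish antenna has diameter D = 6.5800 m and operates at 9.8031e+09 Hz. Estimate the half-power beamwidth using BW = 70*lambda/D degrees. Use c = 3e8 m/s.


lambda = c / f = 3.0000e+08 / 9.8031e+09 = 0.03060256 m
BW = 70 * 0.03060256 / 6.5800 = 0.3256 deg

0.3256 deg


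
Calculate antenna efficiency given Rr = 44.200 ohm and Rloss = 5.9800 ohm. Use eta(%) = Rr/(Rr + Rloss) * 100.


eta = 44.200 / (44.200 + 5.9800) * 100 = 88.08%

88.08%


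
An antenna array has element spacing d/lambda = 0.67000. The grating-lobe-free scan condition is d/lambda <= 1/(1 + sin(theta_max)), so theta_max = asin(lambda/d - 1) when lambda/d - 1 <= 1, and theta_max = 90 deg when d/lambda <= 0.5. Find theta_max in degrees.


lambda/d - 1 = 1/0.67000 - 1 = 0.4925373
theta_max = asin(0.4925373) = 29.51 deg

29.51 deg


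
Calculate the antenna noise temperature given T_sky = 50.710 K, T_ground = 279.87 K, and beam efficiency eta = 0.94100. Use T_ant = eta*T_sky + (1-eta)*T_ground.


T_ant = 0.94100 * 50.710 + (1 - 0.94100) * 279.87 = 64.23 K

64.23 K


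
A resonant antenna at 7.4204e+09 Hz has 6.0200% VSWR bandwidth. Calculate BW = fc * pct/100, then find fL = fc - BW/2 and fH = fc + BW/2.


BW = 7.4204e+09 * 6.0200/100 = 4.467081e+08 Hz
fL = 7.4204e+09 - 4.467081e+08/2 = 7.197e+09 Hz
fH = 7.4204e+09 + 4.467081e+08/2 = 7.644e+09 Hz

BW=4.467e+08 Hz, fL=7.197e+09 Hz, fH=7.644e+09 Hz


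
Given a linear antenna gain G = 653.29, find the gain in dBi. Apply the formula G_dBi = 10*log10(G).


G_dBi = 10 * log10(653.29) = 28.15 dBi

28.15 dBi


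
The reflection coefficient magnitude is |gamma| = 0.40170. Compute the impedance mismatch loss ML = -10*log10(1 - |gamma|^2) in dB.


ML = -10 * log10(1 - 0.40170^2) = -10 * log10(0.83863711) = 0.7643 dB

0.7643 dB


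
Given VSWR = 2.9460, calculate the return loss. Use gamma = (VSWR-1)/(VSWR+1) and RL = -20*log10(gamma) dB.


gamma = (2.9460 - 1) / (2.9460 + 1) = 0.4931576
RL = -20 * log10(0.4931576) = 6.140 dB

6.140 dB


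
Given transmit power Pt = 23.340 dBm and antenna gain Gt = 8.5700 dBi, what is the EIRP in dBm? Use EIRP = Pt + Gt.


EIRP = Pt + Gt = 23.340 + 8.5700 = 31.91 dBm

31.91 dBm


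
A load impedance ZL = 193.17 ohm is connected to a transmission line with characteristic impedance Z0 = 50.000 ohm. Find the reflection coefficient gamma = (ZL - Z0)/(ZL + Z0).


gamma = (193.17 - 50.000) / (193.17 + 50.000) = 0.5888

0.5888


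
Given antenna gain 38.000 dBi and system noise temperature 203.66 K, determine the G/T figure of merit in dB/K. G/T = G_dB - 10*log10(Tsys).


G/T = 38.000 - 10*log10(203.66) = 38.000 - 23.08906 = 14.91 dB/K

14.91 dB/K


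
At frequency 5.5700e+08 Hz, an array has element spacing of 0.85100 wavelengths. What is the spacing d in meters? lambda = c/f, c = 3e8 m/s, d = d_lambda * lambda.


lambda = c / f = 3.0000e+08 / 5.5700e+08 = 0.5385996 m
d = 0.85100 * 0.5385996 = 0.4583 m

0.4583 m


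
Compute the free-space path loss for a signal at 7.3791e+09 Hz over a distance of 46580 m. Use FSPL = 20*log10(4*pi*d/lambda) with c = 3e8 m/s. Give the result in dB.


lambda = c / f = 3.0000e+08 / 7.3791e+09 = 0.04065536 m
FSPL = 20 * log10(4*pi*46580/0.04065536) = 143.2 dB

143.2 dB


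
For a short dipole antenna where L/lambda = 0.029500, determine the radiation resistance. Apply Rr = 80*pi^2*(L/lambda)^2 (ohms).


Rr = 80 * pi^2 * (0.029500)^2 = 80 * 9.869604 * 8.702500e-04 = 0.6871 ohm

0.6871 ohm


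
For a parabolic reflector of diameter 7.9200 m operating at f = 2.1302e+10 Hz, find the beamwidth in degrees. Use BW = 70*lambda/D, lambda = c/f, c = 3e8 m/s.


lambda = c / f = 3.0000e+08 / 2.1302e+10 = 0.01408318 m
BW = 70 * 0.01408318 / 7.9200 = 0.1245 deg

0.1245 deg


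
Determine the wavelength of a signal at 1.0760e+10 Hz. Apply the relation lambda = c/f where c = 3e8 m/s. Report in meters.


lambda = c / f = 3.0000e+08 / 1.0760e+10 = 0.02788 m

0.02788 m


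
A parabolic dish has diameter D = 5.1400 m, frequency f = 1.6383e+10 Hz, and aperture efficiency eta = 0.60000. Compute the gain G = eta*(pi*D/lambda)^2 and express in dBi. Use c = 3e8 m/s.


lambda = c / f = 3.0000e+08 / 1.6383e+10 = 0.01831166 m
G_linear = 0.60000 * (pi * 5.1400 / 0.01831166)^2 = 466575.4
G_dBi = 10 * log10(466575.4) = 56.69 dBi

56.69 dBi


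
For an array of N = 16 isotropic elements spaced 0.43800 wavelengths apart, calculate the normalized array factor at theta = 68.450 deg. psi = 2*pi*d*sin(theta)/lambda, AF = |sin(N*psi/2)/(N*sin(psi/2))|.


psi = 2*pi*0.43800*sin(68.450 deg) = 2.559661 rad
AF = |sin(16*2.559661/2) / (16*sin(2.559661/2))| = 0.06514

0.06514


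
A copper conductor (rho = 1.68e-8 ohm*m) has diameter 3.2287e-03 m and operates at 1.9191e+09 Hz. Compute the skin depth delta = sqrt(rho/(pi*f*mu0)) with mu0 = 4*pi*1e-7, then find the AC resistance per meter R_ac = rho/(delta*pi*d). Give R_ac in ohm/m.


delta = sqrt(1.68e-8 / (pi * 1.9191e+09 * 4*pi*1e-7)) = 1.489107e-06 m
R_ac = 1.68e-8 / (1.489107e-06 * pi * 3.2287e-03) = 1.112 ohm/m

1.112 ohm/m


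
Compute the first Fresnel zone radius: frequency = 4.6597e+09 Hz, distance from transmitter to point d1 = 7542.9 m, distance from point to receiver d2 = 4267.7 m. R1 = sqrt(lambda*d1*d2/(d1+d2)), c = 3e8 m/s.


lambda = c / f = 3.0000e+08 / 4.6597e+09 = 0.06438183 m
R1 = sqrt(0.06438183 * 7542.9 * 4267.7 / (7542.9 + 4267.7)) = 13.25 m

13.25 m


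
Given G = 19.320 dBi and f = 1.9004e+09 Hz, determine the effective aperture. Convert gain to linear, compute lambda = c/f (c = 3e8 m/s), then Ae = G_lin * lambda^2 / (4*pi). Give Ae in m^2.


lambda = c / f = 3.0000e+08 / 1.9004e+09 = 0.1578615 m
G_linear = 10^(19.320/10) = 85.50667
Ae = G_linear * lambda^2 / (4*pi) = 85.50667 * 0.1578615^2 / (4*pi) = 0.1696 m^2

0.1696 m^2


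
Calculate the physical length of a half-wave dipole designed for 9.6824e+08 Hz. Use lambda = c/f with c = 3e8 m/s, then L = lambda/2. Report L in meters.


lambda = c / f = 3.0000e+08 / 9.6824e+08 = 0.3098405 m
L = lambda / 2 = 0.3098405 / 2 = 0.1549 m

0.1549 m


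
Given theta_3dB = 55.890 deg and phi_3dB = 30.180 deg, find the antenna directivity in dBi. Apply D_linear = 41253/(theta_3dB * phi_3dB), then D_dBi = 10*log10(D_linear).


D_linear = 41253 / (55.890 * 30.180) = 24.45694
D_dBi = 10 * log10(24.45694) = 13.88 dBi

13.88 dBi


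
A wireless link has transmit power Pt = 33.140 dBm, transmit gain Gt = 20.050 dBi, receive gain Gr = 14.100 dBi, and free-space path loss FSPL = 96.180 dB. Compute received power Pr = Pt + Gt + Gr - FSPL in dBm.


Pr = 33.140 + 20.050 + 14.100 - 96.180 = -28.89 dBm

-28.89 dBm


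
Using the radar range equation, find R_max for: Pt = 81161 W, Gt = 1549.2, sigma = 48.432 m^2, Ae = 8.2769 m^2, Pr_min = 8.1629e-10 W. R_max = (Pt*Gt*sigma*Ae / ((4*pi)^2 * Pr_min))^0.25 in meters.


R^4 = 81161*1549.2*48.432*8.2769 / ((4*pi)^2 * 8.1629e-10) = 3.910126e+17
R_max = 3.910126e+17^0.25 = 25006 m

25006 m


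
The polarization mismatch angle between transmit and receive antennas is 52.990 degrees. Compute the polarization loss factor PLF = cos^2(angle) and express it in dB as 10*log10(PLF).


PLF_linear = cos^2(52.990 deg) = 0.3623491
PLF_dB = 10 * log10(0.3623491) = -4.409 dB

-4.409 dB


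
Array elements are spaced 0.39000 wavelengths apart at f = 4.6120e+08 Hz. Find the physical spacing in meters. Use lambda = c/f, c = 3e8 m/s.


lambda = c / f = 3.0000e+08 / 4.6120e+08 = 0.6504770 m
d = 0.39000 * 0.6504770 = 0.2537 m

0.2537 m


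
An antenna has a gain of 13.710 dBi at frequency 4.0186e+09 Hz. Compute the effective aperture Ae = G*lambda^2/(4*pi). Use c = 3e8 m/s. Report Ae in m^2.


lambda = c / f = 3.0000e+08 / 4.0186e+09 = 0.07465286 m
G_linear = 10^(13.710/10) = 23.49633
Ae = G_linear * lambda^2 / (4*pi) = 23.49633 * 0.07465286^2 / (4*pi) = 0.01042 m^2

0.01042 m^2


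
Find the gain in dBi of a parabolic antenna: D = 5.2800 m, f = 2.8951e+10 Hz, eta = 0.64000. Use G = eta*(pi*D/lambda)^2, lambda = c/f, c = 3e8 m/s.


lambda = c / f = 3.0000e+08 / 2.8951e+10 = 0.01036234 m
G_linear = 0.64000 * (pi * 5.2800 / 0.01036234)^2 = 1.639955e+06
G_dBi = 10 * log10(1.639955e+06) = 62.15 dBi

62.15 dBi


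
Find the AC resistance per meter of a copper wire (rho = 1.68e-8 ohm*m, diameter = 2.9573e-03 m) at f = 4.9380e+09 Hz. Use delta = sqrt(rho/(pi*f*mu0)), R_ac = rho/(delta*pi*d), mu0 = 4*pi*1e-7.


delta = sqrt(1.68e-8 / (pi * 4.9380e+09 * 4*pi*1e-7)) = 9.283233e-07 m
R_ac = 1.68e-8 / (9.283233e-07 * pi * 2.9573e-03) = 1.948 ohm/m

1.948 ohm/m


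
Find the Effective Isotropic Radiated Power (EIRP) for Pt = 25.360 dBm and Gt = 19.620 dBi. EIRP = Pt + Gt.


EIRP = Pt + Gt = 25.360 + 19.620 = 44.98 dBm

44.98 dBm


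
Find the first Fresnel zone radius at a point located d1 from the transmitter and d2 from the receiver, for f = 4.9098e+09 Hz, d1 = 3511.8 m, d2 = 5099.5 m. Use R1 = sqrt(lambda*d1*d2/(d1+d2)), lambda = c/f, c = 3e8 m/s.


lambda = c / f = 3.0000e+08 / 4.9098e+09 = 0.06110229 m
R1 = sqrt(0.06110229 * 3511.8 * 5099.5 / (3511.8 + 5099.5)) = 11.27 m

11.27 m


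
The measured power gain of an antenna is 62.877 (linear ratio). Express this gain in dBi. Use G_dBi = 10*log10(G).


G_dBi = 10 * log10(62.877) = 17.98 dBi

17.98 dBi


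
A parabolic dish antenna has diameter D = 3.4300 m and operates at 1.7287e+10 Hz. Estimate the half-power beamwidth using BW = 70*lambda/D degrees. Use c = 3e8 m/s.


lambda = c / f = 3.0000e+08 / 1.7287e+10 = 0.01735408 m
BW = 70 * 0.01735408 / 3.4300 = 0.3542 deg

0.3542 deg


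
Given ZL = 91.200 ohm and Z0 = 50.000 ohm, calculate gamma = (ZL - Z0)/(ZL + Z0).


gamma = (91.200 - 50.000) / (91.200 + 50.000) = 0.2918

0.2918


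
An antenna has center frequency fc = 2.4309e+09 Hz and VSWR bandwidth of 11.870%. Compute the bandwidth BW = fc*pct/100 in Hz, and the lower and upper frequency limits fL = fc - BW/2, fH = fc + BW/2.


BW = 2.4309e+09 * 11.870/100 = 2.885478e+08 Hz
fL = 2.4309e+09 - 2.885478e+08/2 = 2.287e+09 Hz
fH = 2.4309e+09 + 2.885478e+08/2 = 2.575e+09 Hz

BW=2.885e+08 Hz, fL=2.287e+09 Hz, fH=2.575e+09 Hz


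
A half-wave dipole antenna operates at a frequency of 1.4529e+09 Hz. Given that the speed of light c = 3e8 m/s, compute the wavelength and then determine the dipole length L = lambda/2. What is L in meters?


lambda = c / f = 3.0000e+08 / 1.4529e+09 = 0.2064836 m
L = lambda / 2 = 0.2064836 / 2 = 0.1032 m

0.1032 m


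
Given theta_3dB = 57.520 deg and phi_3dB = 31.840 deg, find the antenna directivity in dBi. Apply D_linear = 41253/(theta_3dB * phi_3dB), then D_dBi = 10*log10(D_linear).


D_linear = 41253 / (57.520 * 31.840) = 22.52494
D_dBi = 10 * log10(22.52494) = 13.53 dBi

13.53 dBi


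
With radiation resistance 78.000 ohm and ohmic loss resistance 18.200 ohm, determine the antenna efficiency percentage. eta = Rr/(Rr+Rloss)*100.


eta = 78.000 / (78.000 + 18.200) * 100 = 81.08%

81.08%


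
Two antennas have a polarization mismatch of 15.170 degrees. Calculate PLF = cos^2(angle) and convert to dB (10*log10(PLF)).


PLF_linear = cos^2(15.170 deg) = 0.9315216
PLF_dB = 10 * log10(0.9315216) = -0.3081 dB

-0.3081 dB


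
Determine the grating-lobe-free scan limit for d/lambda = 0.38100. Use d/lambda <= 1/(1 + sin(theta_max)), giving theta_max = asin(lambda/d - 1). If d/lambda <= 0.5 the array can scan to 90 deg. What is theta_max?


lambda/d - 1 = 1/0.38100 - 1 = 1.624672 >= 1
d/lambda <= 0.5, so the array can scan to endfire without grating lobes: theta_max = 90 deg

90 deg


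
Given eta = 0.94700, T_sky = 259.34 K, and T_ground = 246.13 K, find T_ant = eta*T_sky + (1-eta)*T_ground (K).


T_ant = 0.94700 * 259.34 + (1 - 0.94700) * 246.13 = 258.6 K

258.6 K


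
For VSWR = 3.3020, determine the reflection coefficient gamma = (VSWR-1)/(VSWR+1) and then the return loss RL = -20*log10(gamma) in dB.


gamma = (3.3020 - 1) / (3.3020 + 1) = 0.5351000
RL = -20 * log10(0.5351000) = 5.431 dB

5.431 dB


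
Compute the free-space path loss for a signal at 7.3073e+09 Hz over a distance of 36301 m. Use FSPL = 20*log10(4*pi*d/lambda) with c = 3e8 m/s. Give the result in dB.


lambda = c / f = 3.0000e+08 / 7.3073e+09 = 0.04105484 m
FSPL = 20 * log10(4*pi*36301/0.04105484) = 140.9 dB

140.9 dB


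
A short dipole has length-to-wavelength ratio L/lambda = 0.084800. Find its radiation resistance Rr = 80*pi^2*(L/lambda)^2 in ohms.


Rr = 80 * pi^2 * (0.084800)^2 = 80 * 9.869604 * 7.191040e-03 = 5.678 ohm

5.678 ohm


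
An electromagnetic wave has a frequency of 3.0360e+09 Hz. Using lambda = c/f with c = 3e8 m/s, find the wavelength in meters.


lambda = c / f = 3.0000e+08 / 3.0360e+09 = 0.09881 m

0.09881 m


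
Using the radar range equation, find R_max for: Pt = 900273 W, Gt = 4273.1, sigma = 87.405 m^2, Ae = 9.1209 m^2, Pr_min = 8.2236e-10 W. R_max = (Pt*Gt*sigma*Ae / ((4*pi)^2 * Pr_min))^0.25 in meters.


R^4 = 900273*4273.1*87.405*9.1209 / ((4*pi)^2 * 8.2236e-10) = 2.361617e+19
R_max = 2.361617e+19^0.25 = 69711 m

69711 m


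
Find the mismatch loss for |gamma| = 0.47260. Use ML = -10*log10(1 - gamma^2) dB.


ML = -10 * log10(1 - 0.47260^2) = -10 * log10(0.77664924) = 1.098 dB

1.098 dB


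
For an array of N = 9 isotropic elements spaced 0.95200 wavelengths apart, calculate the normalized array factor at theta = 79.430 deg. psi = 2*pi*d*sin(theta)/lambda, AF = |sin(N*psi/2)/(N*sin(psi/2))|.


psi = 2*pi*0.95200*sin(79.430 deg) = 5.880094 rad
AF = |sin(9*5.880094/2) / (9*sin(5.880094/2))| = 0.5387

0.5387


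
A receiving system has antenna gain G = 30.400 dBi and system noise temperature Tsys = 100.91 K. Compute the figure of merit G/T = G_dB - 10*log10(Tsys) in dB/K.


G/T = 30.400 - 10*log10(100.91) = 30.400 - 20.03934 = 10.36 dB/K

10.36 dB/K


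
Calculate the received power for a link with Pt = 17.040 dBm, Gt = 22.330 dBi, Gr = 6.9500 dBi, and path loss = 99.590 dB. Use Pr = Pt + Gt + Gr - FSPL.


Pr = 17.040 + 22.330 + 6.9500 - 99.590 = -53.27 dBm

-53.27 dBm


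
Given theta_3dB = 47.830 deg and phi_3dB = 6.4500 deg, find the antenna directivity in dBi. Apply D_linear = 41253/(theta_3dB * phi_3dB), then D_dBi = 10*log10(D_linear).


D_linear = 41253 / (47.830 * 6.4500) = 133.7197
D_dBi = 10 * log10(133.7197) = 21.26 dBi

21.26 dBi


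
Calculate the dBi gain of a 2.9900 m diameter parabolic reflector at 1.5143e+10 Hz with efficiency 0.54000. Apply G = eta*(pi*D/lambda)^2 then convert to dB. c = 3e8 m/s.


lambda = c / f = 3.0000e+08 / 1.5143e+10 = 0.01981113 m
G_linear = 0.54000 * (pi * 2.9900 / 0.01981113)^2 = 121399.6
G_dBi = 10 * log10(121399.6) = 50.84 dBi

50.84 dBi


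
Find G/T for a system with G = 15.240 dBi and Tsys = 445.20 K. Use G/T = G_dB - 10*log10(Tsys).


G/T = 15.240 - 10*log10(445.20) = 15.240 - 26.48555 = -11.25 dB/K

-11.25 dB/K


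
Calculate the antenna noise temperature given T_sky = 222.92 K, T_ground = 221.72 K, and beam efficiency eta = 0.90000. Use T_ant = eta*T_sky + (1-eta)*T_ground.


T_ant = 0.90000 * 222.92 + (1 - 0.90000) * 221.72 = 222.8 K

222.8 K


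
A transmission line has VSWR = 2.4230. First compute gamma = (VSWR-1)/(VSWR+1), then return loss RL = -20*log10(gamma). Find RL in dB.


gamma = (2.4230 - 1) / (2.4230 + 1) = 0.4157172
RL = -20 * log10(0.4157172) = 7.624 dB

7.624 dB


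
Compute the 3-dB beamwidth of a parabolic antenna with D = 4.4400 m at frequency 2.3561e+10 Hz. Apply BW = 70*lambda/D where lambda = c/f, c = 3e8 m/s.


lambda = c / f = 3.0000e+08 / 2.3561e+10 = 0.01273291 m
BW = 70 * 0.01273291 / 4.4400 = 0.2007 deg

0.2007 deg


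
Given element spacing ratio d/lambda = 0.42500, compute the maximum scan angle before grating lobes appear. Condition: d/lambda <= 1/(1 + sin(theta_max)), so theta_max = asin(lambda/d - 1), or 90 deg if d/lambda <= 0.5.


lambda/d - 1 = 1/0.42500 - 1 = 1.352941 >= 1
d/lambda <= 0.5, so the array can scan to endfire without grating lobes: theta_max = 90 deg

90 deg


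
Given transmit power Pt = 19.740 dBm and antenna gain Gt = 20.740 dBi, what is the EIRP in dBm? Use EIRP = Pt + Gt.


EIRP = Pt + Gt = 19.740 + 20.740 = 40.48 dBm

40.48 dBm


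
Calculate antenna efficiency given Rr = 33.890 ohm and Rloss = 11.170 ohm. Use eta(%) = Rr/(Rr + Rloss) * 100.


eta = 33.890 / (33.890 + 11.170) * 100 = 75.21%

75.21%


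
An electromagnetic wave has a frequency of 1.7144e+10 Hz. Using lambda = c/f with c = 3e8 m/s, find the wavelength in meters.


lambda = c / f = 3.0000e+08 / 1.7144e+10 = 0.01750 m

0.01750 m


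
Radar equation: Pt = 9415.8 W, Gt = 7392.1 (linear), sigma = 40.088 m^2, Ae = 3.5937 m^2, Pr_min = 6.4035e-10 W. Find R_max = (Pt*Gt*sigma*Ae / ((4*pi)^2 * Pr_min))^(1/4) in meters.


R^4 = 9415.8*7392.1*40.088*3.5937 / ((4*pi)^2 * 6.4035e-10) = 9.916174e+16
R_max = 9.916174e+16^0.25 = 17745 m

17745 m


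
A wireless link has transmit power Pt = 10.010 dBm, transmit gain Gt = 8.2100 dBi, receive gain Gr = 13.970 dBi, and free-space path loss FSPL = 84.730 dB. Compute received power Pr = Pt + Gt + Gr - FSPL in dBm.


Pr = 10.010 + 8.2100 + 13.970 - 84.730 = -52.54 dBm

-52.54 dBm


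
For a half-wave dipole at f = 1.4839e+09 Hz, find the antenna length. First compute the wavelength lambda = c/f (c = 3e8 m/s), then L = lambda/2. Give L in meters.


lambda = c / f = 3.0000e+08 / 1.4839e+09 = 0.2021700 m
L = lambda / 2 = 0.2021700 / 2 = 0.1011 m

0.1011 m


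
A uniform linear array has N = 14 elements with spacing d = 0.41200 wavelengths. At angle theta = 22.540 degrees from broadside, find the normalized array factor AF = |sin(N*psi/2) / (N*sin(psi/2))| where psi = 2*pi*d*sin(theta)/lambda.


psi = 2*pi*0.41200*sin(22.540 deg) = 0.9923114 rad
AF = |sin(14*0.9923114/2) / (14*sin(0.9923114/2))| = 0.09235

0.09235


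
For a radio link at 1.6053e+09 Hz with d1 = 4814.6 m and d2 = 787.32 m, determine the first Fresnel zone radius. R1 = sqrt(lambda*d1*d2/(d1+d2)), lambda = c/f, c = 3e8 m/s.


lambda = c / f = 3.0000e+08 / 1.6053e+09 = 0.1868810 m
R1 = sqrt(0.1868810 * 4814.6 * 787.32 / (4814.6 + 787.32)) = 11.25 m

11.25 m


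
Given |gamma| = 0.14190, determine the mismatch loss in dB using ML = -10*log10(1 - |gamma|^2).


ML = -10 * log10(1 - 0.14190^2) = -10 * log10(0.97986439) = 0.08834 dB

0.08834 dB


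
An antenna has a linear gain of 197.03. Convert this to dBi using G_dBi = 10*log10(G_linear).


G_dBi = 10 * log10(197.03) = 22.95 dBi

22.95 dBi


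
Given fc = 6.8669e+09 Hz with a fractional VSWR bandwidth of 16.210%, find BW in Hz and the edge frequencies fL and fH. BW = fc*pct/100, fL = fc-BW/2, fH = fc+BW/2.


BW = 6.8669e+09 * 16.210/100 = 1.113124e+09 Hz
fL = 6.8669e+09 - 1.113124e+09/2 = 6.310e+09 Hz
fH = 6.8669e+09 + 1.113124e+09/2 = 7.423e+09 Hz

BW=1.113e+09 Hz, fL=6.310e+09 Hz, fH=7.423e+09 Hz


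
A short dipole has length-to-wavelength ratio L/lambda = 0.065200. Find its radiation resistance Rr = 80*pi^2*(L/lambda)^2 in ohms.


Rr = 80 * pi^2 * (0.065200)^2 = 80 * 9.869604 * 4.251040e-03 = 3.356 ohm

3.356 ohm


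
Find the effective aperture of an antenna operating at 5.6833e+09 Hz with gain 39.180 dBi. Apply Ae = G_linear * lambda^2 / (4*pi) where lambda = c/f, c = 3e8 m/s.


lambda = c / f = 3.0000e+08 / 5.6833e+09 = 0.05278623 m
G_linear = 10^(39.180/10) = 8279.422
Ae = G_linear * lambda^2 / (4*pi) = 8279.422 * 0.05278623^2 / (4*pi) = 1.836 m^2

1.836 m^2


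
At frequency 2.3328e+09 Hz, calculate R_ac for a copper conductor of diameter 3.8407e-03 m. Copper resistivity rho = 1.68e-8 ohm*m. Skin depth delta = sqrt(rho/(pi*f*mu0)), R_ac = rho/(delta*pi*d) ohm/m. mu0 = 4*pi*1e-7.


delta = sqrt(1.68e-8 / (pi * 2.3328e+09 * 4*pi*1e-7)) = 1.350629e-06 m
R_ac = 1.68e-8 / (1.350629e-06 * pi * 3.8407e-03) = 1.031 ohm/m

1.031 ohm/m


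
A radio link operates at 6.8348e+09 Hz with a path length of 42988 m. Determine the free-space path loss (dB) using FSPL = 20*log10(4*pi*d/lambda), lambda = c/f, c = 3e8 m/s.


lambda = c / f = 3.0000e+08 / 6.8348e+09 = 0.04389302 m
FSPL = 20 * log10(4*pi*42988/0.04389302) = 141.8 dB

141.8 dB


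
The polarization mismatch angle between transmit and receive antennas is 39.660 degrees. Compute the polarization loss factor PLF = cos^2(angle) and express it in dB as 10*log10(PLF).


PLF_linear = cos^2(39.660 deg) = 0.5926618
PLF_dB = 10 * log10(0.5926618) = -2.272 dB

-2.272 dB


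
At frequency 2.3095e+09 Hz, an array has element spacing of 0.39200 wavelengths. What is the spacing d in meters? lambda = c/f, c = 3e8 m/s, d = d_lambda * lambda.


lambda = c / f = 3.0000e+08 / 2.3095e+09 = 0.1298982 m
d = 0.39200 * 0.1298982 = 0.05092 m

0.05092 m


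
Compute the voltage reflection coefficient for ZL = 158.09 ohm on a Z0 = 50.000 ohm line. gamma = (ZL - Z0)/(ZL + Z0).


gamma = (158.09 - 50.000) / (158.09 + 50.000) = 0.5194

0.5194


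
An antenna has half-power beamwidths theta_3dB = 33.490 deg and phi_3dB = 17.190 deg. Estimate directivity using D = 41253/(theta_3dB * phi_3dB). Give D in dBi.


D_linear = 41253 / (33.490 * 17.190) = 71.65797
D_dBi = 10 * log10(71.65797) = 18.55 dBi

18.55 dBi


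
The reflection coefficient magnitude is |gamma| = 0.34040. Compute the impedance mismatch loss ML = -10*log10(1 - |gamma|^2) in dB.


ML = -10 * log10(1 - 0.34040^2) = -10 * log10(0.88412784) = 0.5348 dB

0.5348 dB


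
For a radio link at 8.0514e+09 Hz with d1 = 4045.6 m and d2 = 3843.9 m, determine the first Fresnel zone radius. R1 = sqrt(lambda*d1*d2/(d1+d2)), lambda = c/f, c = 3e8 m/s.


lambda = c / f = 3.0000e+08 / 8.0514e+09 = 0.03726060 m
R1 = sqrt(0.03726060 * 4045.6 * 3843.9 / (4045.6 + 3843.9)) = 8.570 m

8.570 m


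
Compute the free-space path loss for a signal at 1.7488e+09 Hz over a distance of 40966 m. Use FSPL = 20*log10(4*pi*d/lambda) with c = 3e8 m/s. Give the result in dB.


lambda = c / f = 3.0000e+08 / 1.7488e+09 = 0.1715462 m
FSPL = 20 * log10(4*pi*40966/0.1715462) = 129.5 dB

129.5 dB


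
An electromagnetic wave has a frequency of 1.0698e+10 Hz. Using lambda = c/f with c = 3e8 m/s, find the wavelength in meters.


lambda = c / f = 3.0000e+08 / 1.0698e+10 = 0.02804 m

0.02804 m


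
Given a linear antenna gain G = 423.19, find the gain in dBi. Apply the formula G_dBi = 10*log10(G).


G_dBi = 10 * log10(423.19) = 26.27 dBi

26.27 dBi


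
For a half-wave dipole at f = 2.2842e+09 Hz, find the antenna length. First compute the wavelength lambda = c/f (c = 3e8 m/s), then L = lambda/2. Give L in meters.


lambda = c / f = 3.0000e+08 / 2.2842e+09 = 0.1313370 m
L = lambda / 2 = 0.1313370 / 2 = 0.06567 m

0.06567 m


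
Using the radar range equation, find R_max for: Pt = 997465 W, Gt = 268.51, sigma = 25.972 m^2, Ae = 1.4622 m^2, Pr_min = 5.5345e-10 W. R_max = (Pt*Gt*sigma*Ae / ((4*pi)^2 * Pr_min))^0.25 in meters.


R^4 = 997465*268.51*25.972*1.4622 / ((4*pi)^2 * 5.5345e-10) = 1.163783e+17
R_max = 1.163783e+17^0.25 = 18470 m

18470 m


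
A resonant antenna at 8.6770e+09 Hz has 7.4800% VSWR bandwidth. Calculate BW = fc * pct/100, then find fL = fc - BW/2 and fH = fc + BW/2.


BW = 8.6770e+09 * 7.4800/100 = 6.490396e+08 Hz
fL = 8.6770e+09 - 6.490396e+08/2 = 8.352e+09 Hz
fH = 8.6770e+09 + 6.490396e+08/2 = 9.002e+09 Hz

BW=6.490e+08 Hz, fL=8.352e+09 Hz, fH=9.002e+09 Hz


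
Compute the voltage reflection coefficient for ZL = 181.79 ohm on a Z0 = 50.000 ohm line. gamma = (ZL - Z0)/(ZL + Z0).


gamma = (181.79 - 50.000) / (181.79 + 50.000) = 0.5686

0.5686


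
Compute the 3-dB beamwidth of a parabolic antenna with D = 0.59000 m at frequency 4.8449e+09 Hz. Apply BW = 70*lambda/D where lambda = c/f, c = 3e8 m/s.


lambda = c / f = 3.0000e+08 / 4.8449e+09 = 0.06192078 m
BW = 70 * 0.06192078 / 0.59000 = 7.347 deg

7.347 deg


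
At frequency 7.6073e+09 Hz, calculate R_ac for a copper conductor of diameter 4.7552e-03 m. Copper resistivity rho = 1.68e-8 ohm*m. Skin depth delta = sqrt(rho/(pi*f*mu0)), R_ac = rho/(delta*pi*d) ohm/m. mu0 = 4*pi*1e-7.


delta = sqrt(1.68e-8 / (pi * 7.6073e+09 * 4*pi*1e-7)) = 7.479275e-07 m
R_ac = 1.68e-8 / (7.479275e-07 * pi * 4.7552e-03) = 1.504 ohm/m

1.504 ohm/m


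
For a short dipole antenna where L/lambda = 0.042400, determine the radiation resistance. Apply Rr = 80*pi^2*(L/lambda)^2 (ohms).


Rr = 80 * pi^2 * (0.042400)^2 = 80 * 9.869604 * 1.797760e-03 = 1.419 ohm

1.419 ohm


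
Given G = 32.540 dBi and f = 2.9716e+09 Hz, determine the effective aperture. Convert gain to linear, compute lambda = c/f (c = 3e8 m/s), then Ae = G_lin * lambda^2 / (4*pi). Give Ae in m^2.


lambda = c / f = 3.0000e+08 / 2.9716e+09 = 0.1009557 m
G_linear = 10^(32.540/10) = 1794.734
Ae = G_linear * lambda^2 / (4*pi) = 1794.734 * 0.1009557^2 / (4*pi) = 1.456 m^2

1.456 m^2


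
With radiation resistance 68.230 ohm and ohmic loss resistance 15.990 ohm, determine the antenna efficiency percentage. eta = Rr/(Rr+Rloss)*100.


eta = 68.230 / (68.230 + 15.990) * 100 = 81.01%

81.01%


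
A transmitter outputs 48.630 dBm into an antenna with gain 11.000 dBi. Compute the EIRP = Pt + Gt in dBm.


EIRP = Pt + Gt = 48.630 + 11.000 = 59.63 dBm

59.63 dBm


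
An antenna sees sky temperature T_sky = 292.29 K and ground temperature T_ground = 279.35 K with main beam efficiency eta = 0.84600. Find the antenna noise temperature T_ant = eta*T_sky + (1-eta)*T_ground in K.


T_ant = 0.84600 * 292.29 + (1 - 0.84600) * 279.35 = 290.3 K

290.3 K


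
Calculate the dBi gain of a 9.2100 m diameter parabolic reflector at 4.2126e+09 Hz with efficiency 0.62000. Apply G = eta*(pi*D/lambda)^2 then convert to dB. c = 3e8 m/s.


lambda = c / f = 3.0000e+08 / 4.2126e+09 = 0.07121493 m
G_linear = 0.62000 * (pi * 9.2100 / 0.07121493)^2 = 102345.5
G_dBi = 10 * log10(102345.5) = 50.10 dBi

50.10 dBi


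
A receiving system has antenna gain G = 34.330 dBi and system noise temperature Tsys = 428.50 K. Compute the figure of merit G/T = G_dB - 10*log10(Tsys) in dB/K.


G/T = 34.330 - 10*log10(428.50) = 34.330 - 26.31951 = 8.010 dB/K

8.010 dB/K


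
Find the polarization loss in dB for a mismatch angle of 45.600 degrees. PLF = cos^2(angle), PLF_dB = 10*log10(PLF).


PLF_linear = cos^2(45.600 deg) = 0.4895288
PLF_dB = 10 * log10(0.4895288) = -3.102 dB

-3.102 dB


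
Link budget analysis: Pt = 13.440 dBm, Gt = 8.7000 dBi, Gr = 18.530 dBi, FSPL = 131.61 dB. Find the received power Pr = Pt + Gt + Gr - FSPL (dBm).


Pr = 13.440 + 8.7000 + 18.530 - 131.61 = -90.94 dBm

-90.94 dBm


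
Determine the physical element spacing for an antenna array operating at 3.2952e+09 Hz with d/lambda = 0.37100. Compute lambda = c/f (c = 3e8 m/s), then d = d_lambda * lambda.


lambda = c / f = 3.0000e+08 / 3.2952e+09 = 0.09104151 m
d = 0.37100 * 0.09104151 = 0.03378 m

0.03378 m


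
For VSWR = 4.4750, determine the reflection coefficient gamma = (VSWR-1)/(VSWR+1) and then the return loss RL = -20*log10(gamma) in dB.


gamma = (4.4750 - 1) / (4.4750 + 1) = 0.6347032
RL = -20 * log10(0.6347032) = 3.949 dB

3.949 dB


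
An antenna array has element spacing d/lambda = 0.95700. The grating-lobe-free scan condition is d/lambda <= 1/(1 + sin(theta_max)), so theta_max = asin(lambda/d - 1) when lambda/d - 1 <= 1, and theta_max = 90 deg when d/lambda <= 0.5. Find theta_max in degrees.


lambda/d - 1 = 1/0.95700 - 1 = 0.04493208
theta_max = asin(0.04493208) = 2.575 deg

2.575 deg


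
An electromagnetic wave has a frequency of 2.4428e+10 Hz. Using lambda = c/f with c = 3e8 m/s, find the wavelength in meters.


lambda = c / f = 3.0000e+08 / 2.4428e+10 = 0.01228 m

0.01228 m


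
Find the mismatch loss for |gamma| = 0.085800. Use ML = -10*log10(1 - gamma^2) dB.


ML = -10 * log10(1 - 0.085800^2) = -10 * log10(0.99263836) = 0.03209 dB

0.03209 dB


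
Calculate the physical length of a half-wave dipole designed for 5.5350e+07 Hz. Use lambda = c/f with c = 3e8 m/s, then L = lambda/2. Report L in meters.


lambda = c / f = 3.0000e+08 / 5.5350e+07 = 5.420054 m
L = lambda / 2 = 5.420054 / 2 = 2.710 m

2.710 m


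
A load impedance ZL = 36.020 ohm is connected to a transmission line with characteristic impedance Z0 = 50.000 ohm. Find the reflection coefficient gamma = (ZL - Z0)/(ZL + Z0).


gamma = (36.020 - 50.000) / (36.020 + 50.000) = -0.1625

-0.1625


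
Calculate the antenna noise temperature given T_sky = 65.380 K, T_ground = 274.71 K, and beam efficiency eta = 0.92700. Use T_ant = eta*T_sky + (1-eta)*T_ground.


T_ant = 0.92700 * 65.380 + (1 - 0.92700) * 274.71 = 80.66 K

80.66 K


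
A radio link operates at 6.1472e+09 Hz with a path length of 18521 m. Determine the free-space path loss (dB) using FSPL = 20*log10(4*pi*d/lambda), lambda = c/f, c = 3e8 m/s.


lambda = c / f = 3.0000e+08 / 6.1472e+09 = 0.04880271 m
FSPL = 20 * log10(4*pi*18521/0.04880271) = 133.6 dB

133.6 dB


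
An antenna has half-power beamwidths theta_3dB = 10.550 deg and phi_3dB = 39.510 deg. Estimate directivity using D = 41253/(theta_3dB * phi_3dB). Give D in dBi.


D_linear = 41253 / (10.550 * 39.510) = 98.96829
D_dBi = 10 * log10(98.96829) = 19.95 dBi

19.95 dBi


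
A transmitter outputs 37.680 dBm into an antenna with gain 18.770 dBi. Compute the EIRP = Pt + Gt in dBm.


EIRP = Pt + Gt = 37.680 + 18.770 = 56.45 dBm

56.45 dBm


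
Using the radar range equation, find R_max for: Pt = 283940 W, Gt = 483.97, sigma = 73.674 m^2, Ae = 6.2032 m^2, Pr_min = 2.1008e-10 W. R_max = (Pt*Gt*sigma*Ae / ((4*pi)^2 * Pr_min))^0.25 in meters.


R^4 = 283940*483.97*73.674*6.2032 / ((4*pi)^2 * 2.1008e-10) = 1.893087e+18
R_max = 1.893087e+18^0.25 = 37093 m

37093 m


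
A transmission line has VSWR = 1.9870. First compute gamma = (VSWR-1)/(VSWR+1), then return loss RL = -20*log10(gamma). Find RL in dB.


gamma = (1.9870 - 1) / (1.9870 + 1) = 0.3304319
RL = -20 * log10(0.3304319) = 9.618 dB

9.618 dB


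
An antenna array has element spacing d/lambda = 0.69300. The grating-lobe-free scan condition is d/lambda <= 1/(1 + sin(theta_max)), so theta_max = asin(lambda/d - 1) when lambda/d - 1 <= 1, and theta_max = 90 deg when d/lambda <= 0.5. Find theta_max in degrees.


lambda/d - 1 = 1/0.69300 - 1 = 0.4430014
theta_max = asin(0.4430014) = 26.30 deg

26.30 deg


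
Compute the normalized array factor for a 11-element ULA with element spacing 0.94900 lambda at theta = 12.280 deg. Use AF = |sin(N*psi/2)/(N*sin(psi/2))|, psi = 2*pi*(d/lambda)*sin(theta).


psi = 2*pi*0.94900*sin(12.280 deg) = 1.268212 rad
AF = |sin(11*1.268212/2) / (11*sin(1.268212/2))| = 0.09791

0.09791


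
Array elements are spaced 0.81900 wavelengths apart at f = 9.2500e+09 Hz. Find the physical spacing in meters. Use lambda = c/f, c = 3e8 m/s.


lambda = c / f = 3.0000e+08 / 9.2500e+09 = 0.03243243 m
d = 0.81900 * 0.03243243 = 0.02656 m

0.02656 m


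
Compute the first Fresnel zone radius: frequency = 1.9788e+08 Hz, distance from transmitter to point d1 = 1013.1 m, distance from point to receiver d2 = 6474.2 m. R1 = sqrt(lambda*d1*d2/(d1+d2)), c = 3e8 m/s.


lambda = c / f = 3.0000e+08 / 1.9788e+08 = 1.516070 m
R1 = sqrt(1.516070 * 1013.1 * 6474.2 / (1013.1 + 6474.2)) = 36.44 m

36.44 m


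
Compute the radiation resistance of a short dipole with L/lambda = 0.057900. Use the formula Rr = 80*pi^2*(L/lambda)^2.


Rr = 80 * pi^2 * (0.057900)^2 = 80 * 9.869604 * 3.352410e-03 = 2.647 ohm

2.647 ohm


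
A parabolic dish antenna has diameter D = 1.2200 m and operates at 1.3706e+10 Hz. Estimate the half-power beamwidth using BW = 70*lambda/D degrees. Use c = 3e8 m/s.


lambda = c / f = 3.0000e+08 / 1.3706e+10 = 0.02188822 m
BW = 70 * 0.02188822 / 1.2200 = 1.256 deg

1.256 deg


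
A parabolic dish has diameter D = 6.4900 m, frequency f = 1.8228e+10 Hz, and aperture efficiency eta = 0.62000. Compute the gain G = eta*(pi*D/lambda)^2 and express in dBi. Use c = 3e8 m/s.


lambda = c / f = 3.0000e+08 / 1.8228e+10 = 0.01645820 m
G_linear = 0.62000 * (pi * 6.4900 / 0.01645820)^2 = 951516.1
G_dBi = 10 * log10(951516.1) = 59.78 dBi

59.78 dBi


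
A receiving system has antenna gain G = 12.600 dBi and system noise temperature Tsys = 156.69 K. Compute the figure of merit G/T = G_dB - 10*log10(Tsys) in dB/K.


G/T = 12.600 - 10*log10(156.69) = 12.600 - 21.95041 = -9.350 dB/K

-9.350 dB/K


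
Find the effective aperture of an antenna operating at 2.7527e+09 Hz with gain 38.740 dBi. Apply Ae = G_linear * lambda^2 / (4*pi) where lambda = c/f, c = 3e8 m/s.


lambda = c / f = 3.0000e+08 / 2.7527e+09 = 0.1089839 m
G_linear = 10^(38.740/10) = 7481.695
Ae = G_linear * lambda^2 / (4*pi) = 7481.695 * 0.1089839^2 / (4*pi) = 7.072 m^2

7.072 m^2


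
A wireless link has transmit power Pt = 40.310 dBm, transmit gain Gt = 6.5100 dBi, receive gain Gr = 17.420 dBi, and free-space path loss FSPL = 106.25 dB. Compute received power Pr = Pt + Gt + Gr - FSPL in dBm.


Pr = 40.310 + 6.5100 + 17.420 - 106.25 = -42.01 dBm

-42.01 dBm


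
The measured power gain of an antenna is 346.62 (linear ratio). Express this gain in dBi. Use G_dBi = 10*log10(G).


G_dBi = 10 * log10(346.62) = 25.40 dBi

25.40 dBi


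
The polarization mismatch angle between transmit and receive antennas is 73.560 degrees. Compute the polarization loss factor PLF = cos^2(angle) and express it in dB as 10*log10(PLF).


PLF_linear = cos^2(73.560 deg) = 0.08009529
PLF_dB = 10 * log10(0.08009529) = -10.96 dB

-10.96 dB


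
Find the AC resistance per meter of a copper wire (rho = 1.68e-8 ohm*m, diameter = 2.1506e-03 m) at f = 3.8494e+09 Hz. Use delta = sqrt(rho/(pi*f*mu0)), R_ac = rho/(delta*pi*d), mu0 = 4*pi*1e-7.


delta = sqrt(1.68e-8 / (pi * 3.8494e+09 * 4*pi*1e-7)) = 1.051425e-06 m
R_ac = 1.68e-8 / (1.051425e-06 * pi * 2.1506e-03) = 2.365 ohm/m

2.365 ohm/m


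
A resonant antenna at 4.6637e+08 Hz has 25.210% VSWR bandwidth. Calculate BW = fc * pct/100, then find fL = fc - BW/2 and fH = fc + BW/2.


BW = 4.6637e+08 * 25.210/100 = 1.175719e+08 Hz
fL = 4.6637e+08 - 1.175719e+08/2 = 4.076e+08 Hz
fH = 4.6637e+08 + 1.175719e+08/2 = 5.252e+08 Hz

BW=1.176e+08 Hz, fL=4.076e+08 Hz, fH=5.252e+08 Hz


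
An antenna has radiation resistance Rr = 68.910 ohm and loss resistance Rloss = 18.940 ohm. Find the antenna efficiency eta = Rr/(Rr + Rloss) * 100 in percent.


eta = 68.910 / (68.910 + 18.940) * 100 = 78.44%

78.44%


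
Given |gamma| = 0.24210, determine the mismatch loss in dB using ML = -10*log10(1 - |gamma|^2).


ML = -10 * log10(1 - 0.24210^2) = -10 * log10(0.94138759) = 0.2623 dB

0.2623 dB


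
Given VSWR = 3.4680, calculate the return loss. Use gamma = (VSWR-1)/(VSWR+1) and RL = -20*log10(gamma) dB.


gamma = (3.4680 - 1) / (3.4680 + 1) = 0.5523724
RL = -20 * log10(0.5523724) = 5.155 dB

5.155 dB


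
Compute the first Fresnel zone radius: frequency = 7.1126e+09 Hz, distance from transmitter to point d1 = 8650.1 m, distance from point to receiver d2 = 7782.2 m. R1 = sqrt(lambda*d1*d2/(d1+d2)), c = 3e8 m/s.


lambda = c / f = 3.0000e+08 / 7.1126e+09 = 0.04217867 m
R1 = sqrt(0.04217867 * 8650.1 * 7782.2 / (8650.1 + 7782.2)) = 13.14 m

13.14 m


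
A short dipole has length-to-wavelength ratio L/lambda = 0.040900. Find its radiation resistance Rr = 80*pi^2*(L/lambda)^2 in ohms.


Rr = 80 * pi^2 * (0.040900)^2 = 80 * 9.869604 * 1.672810e-03 = 1.321 ohm

1.321 ohm


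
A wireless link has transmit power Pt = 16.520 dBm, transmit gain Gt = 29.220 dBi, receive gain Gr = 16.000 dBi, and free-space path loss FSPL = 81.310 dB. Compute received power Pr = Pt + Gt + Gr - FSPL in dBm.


Pr = 16.520 + 29.220 + 16.000 - 81.310 = -19.57 dBm

-19.57 dBm


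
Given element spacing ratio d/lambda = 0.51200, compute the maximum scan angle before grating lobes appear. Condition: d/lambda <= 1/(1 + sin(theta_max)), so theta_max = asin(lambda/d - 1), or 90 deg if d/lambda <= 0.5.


lambda/d - 1 = 1/0.51200 - 1 = 0.9531250
theta_max = asin(0.9531250) = 72.39 deg

72.39 deg


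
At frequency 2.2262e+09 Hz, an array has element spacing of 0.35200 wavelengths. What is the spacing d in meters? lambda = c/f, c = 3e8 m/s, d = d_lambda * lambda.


lambda = c / f = 3.0000e+08 / 2.2262e+09 = 0.1347588 m
d = 0.35200 * 0.1347588 = 0.04744 m

0.04744 m


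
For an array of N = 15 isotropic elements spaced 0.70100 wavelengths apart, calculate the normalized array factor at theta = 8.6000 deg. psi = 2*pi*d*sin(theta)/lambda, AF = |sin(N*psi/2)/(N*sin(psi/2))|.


psi = 2*pi*0.70100*sin(8.6000 deg) = 0.6586303 rad
AF = |sin(15*0.6586303/2) / (15*sin(0.6586303/2))| = 0.2008

0.2008


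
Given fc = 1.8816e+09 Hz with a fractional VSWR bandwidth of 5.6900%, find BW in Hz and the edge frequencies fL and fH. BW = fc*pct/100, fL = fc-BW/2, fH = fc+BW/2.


BW = 1.8816e+09 * 5.6900/100 = 1.070630e+08 Hz
fL = 1.8816e+09 - 1.070630e+08/2 = 1.828e+09 Hz
fH = 1.8816e+09 + 1.070630e+08/2 = 1.935e+09 Hz

BW=1.071e+08 Hz, fL=1.828e+09 Hz, fH=1.935e+09 Hz


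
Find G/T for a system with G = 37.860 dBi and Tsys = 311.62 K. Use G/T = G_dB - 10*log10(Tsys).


G/T = 37.860 - 10*log10(311.62) = 37.860 - 24.93625 = 12.92 dB/K

12.92 dB/K


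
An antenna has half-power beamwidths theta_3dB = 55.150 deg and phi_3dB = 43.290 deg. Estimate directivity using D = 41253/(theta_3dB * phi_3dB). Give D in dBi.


D_linear = 41253 / (55.150 * 43.290) = 17.27915
D_dBi = 10 * log10(17.27915) = 12.38 dBi

12.38 dBi


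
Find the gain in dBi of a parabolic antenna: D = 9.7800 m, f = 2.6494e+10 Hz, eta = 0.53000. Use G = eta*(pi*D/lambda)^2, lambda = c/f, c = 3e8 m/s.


lambda = c / f = 3.0000e+08 / 2.6494e+10 = 0.01132332 m
G_linear = 0.53000 * (pi * 9.7800 / 0.01132332)^2 = 3.902166e+06
G_dBi = 10 * log10(3.902166e+06) = 65.91 dBi

65.91 dBi


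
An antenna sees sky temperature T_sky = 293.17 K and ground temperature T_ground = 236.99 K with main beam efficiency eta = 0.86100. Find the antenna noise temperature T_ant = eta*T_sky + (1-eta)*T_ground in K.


T_ant = 0.86100 * 293.17 + (1 - 0.86100) * 236.99 = 285.4 K

285.4 K


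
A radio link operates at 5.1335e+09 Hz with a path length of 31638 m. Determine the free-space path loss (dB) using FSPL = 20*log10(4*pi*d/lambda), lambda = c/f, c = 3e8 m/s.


lambda = c / f = 3.0000e+08 / 5.1335e+09 = 0.05843966 m
FSPL = 20 * log10(4*pi*31638/0.05843966) = 136.7 dB

136.7 dB


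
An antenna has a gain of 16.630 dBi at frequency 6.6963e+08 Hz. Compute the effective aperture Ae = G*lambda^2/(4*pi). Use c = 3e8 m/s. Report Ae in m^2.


lambda = c / f = 3.0000e+08 / 6.6963e+08 = 0.4480086 m
G_linear = 10^(16.630/10) = 46.02566
Ae = G_linear * lambda^2 / (4*pi) = 46.02566 * 0.4480086^2 / (4*pi) = 0.7351 m^2

0.7351 m^2


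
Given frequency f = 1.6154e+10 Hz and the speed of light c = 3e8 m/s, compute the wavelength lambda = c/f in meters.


lambda = c / f = 3.0000e+08 / 1.6154e+10 = 0.01857 m

0.01857 m


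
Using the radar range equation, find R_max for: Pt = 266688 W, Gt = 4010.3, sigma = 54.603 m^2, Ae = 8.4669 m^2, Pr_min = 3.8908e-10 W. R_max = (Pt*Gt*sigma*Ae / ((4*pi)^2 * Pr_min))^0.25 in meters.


R^4 = 266688*4010.3*54.603*8.4669 / ((4*pi)^2 * 3.8908e-10) = 8.047531e+18
R_max = 8.047531e+18^0.25 = 53262 m

53262 m


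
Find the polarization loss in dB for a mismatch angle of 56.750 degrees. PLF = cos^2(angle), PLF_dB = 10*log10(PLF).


PLF_linear = cos^2(56.750 deg) = 0.3006255
PLF_dB = 10 * log10(0.3006255) = -5.220 dB

-5.220 dB
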